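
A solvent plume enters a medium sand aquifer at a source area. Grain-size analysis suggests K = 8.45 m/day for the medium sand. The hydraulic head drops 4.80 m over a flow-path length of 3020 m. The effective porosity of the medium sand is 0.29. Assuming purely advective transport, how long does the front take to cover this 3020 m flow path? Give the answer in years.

179

Hydraulic gradient i = Δh / L = 4.80 / 3020 = 0.001589.
Darcy flux q = K · i = 8.450 × 0.001589 = 0.01343 m/day.
Seepage velocity v = q / n_e = 0.01343 / 0.29 = 0.04631 m/day.
Travel time t = L / v = 3020 / 0.04631 = 65210 days = 178.5 years.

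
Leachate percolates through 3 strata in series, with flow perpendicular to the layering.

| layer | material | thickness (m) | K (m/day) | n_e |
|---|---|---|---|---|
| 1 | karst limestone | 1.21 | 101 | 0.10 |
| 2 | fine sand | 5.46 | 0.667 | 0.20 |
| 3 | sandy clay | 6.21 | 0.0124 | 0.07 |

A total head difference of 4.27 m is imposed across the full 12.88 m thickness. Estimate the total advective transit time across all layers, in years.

0.538

With flow normal to the layers, continuity requires the same specific discharge q through every layer.
Σ(b_i/K_i) = 1.21/101 + 5.46/0.667 + 6.21/0.0124 = 509.0 d.
q = Δh / Σ(b_i/K_i) = 4.27 / 509.0 = 0.008389 m/day.
In each layer the seepage velocity is v_i = q/n_i, so the layer transit time is t_i = b_i·n_i / q:
  layer 1 (karst limestone): t_1 = 1.21 × 0.10 / 0.008389 = 14.42 d
  layer 2 (fine sand): t_2 = 5.46 × 0.20 / 0.008389 = 130.2 d
  layer 3 (sandy clay): t_3 = 6.21 × 0.07 / 0.008389 = 51.82 d
Total t = Σ t_i = 196.4 days = 0.5378 years.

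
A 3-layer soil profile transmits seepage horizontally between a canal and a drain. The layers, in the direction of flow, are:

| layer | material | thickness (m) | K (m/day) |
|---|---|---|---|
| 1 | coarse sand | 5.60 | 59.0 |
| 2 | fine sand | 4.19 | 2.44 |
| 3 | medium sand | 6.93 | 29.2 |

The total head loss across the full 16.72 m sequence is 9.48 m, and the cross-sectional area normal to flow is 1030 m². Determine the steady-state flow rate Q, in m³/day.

Flow is perpendicular to layering, so the layers act in series and the equivalent K is the thickness-weighted harmonic mean.
Total thickness L = 5.60 + 4.19 + 6.93 = 16.72 m.
Σ(b_i/K_i) = 5.60/59.0 + 4.19/2.44 + 6.93/29.2 = 2.049 d.
K_eq = L / Σ(b_i/K_i) = 16.72 / 2.049 = 8.158 m/day.
Q = K_eq · A · (Δh/L) = 8.158 × 1030 × (9.48/16.72) = 4764 m³/day.

4760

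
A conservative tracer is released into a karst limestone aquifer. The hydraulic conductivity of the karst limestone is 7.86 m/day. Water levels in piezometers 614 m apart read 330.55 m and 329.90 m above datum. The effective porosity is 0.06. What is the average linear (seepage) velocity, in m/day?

Hydraulic gradient i = (330.55 − 329.90) / 614 = 0.65 / 614 = 0.001059.
Darcy flux q = K · i = 7.860 × 0.001059 = 0.008321 m/day.
Seepage velocity v = q / n_e = 0.008321 / 0.06 = 0.1387 m/day.

0.139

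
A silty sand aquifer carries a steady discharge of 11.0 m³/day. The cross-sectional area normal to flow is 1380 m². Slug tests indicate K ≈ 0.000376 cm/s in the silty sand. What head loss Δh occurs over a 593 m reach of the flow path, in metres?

14.6

Convert K: 0.000376 cm/s × 864 = 0.3249 m/day.
From Q = K·A·i, i = Q / (K·A) = 11.0 / (0.3249 × 1380) = 0.02454.
Head loss Δh = i · L = 0.02454 × 593 = 14.55 m.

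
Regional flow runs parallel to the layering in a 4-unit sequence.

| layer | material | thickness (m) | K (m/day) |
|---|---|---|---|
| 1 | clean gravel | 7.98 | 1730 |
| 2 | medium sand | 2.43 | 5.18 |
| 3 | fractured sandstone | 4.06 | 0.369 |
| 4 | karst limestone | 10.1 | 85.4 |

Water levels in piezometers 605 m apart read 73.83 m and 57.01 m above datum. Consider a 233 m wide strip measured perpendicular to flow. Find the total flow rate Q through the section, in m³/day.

95100

Flow is parallel to layering, so each bed carries its own Darcy discharge and the transmissivities add.
Σ(K_i·b_i) = 1730×7.98 + 5.18×2.43 + 0.369×4.06 + 85.4×10.1 = 14682 m²/day.
Hydraulic gradient i = (73.83 − 57.01) / 605 = 16.82 / 605 = 0.02780.
Q = Σ(K_i·b_i) · W · i = 14682 × 233 × 0.02780 = 95107 m³/day.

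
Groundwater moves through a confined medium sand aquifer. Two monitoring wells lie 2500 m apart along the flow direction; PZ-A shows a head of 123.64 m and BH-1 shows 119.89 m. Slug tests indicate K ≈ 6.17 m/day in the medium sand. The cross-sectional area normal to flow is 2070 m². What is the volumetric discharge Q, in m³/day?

Hydraulic gradient i = (123.64 − 119.89) / 2500 = 3.75 / 2500 = 0.001500.
Darcy's law: Q = K · A · i = 6.170 × 2070 × 0.001500 = 19.16 m³/day.

19.2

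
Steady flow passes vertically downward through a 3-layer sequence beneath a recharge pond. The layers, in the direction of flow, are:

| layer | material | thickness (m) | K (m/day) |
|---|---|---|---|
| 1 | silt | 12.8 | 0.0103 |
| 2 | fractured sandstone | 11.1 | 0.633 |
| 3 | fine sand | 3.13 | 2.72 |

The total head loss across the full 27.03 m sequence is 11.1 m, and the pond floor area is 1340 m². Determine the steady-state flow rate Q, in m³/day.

Flow is perpendicular to layering, so the layers act in series and the equivalent K is the thickness-weighted harmonic mean.
Total thickness L = 12.8 + 11.1 + 3.13 = 27.03 m.
Σ(b_i/K_i) = 12.8/0.0103 + 11.1/0.633 + 3.13/2.72 = 1261 d.
K_eq = L / Σ(b_i/K_i) = 27.03 / 1261 = 0.02143 m/day.
Q = K_eq · A · (Δh/L) = 0.02143 × 1340 × (11.1/27.03) = 11.79 m³/day.

11.8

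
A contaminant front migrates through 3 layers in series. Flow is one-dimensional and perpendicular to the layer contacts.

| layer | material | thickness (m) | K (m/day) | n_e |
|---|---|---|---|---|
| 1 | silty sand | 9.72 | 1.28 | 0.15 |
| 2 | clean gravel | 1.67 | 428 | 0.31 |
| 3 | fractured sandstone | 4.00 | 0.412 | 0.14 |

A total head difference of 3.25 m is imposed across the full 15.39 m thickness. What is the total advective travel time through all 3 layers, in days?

With flow normal to the layers, continuity requires the same specific discharge q through every layer.
Σ(b_i/K_i) = 9.72/1.28 + 1.67/428 + 4.00/0.412 = 17.31 d.
q = Δh / Σ(b_i/K_i) = 3.25 / 17.31 = 0.1878 m/day.
In each layer the seepage velocity is v_i = q/n_i, so the layer transit time is t_i = b_i·n_i / q:
  layer 1 (silty sand): t_1 = 9.72 × 0.15 / 0.1878 = 7.764 d
  layer 2 (clean gravel): t_2 = 1.67 × 0.31 / 0.1878 = 2.757 d
  layer 3 (fractured sandstone): t_3 = 4.00 × 0.14 / 0.1878 = 2.982 d
Total t = Σ t_i = 13.50 days.

13.5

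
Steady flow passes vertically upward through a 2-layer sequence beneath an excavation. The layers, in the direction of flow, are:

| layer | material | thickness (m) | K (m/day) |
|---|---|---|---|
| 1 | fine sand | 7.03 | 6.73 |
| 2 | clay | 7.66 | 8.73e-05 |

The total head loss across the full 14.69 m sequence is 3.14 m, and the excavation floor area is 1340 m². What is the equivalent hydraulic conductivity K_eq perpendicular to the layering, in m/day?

0.000167

Flow is perpendicular to layering, so the layers act in series and the equivalent K is the thickness-weighted harmonic mean.
Total thickness L = 7.03 + 7.66 = 14.69 m.
Σ(b_i/K_i) = 7.03/6.73 + 7.66/8.73e-05 = 87744 d.
K_eq = L / Σ(b_i/K_i) = 14.69 / 87744 = 0.0001674 m/day.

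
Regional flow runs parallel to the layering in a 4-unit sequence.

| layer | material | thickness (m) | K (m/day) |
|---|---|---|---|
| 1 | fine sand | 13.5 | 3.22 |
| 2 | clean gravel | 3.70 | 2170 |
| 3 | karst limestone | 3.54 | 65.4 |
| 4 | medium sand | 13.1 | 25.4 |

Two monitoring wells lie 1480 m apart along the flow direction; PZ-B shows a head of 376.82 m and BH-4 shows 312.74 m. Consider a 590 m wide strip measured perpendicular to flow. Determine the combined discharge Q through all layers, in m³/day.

Flow is parallel to layering, so each bed carries its own Darcy discharge and the transmissivities add.
Σ(K_i·b_i) = 3.22×13.5 + 2170×3.70 + 65.4×3.54 + 25.4×13.1 = 8637 m²/day.
Hydraulic gradient i = (376.82 − 312.74) / 1480 = 64.08 / 1480 = 0.04330.
Q = Σ(K_i·b_i) · W · i = 8637 × 590 × 0.04330 = 2.206e+05 m³/day.

221000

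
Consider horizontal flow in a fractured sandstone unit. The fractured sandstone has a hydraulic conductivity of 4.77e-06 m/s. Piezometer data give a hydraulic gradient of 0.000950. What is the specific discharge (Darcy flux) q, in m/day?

0.000392

Convert K: 4.77e-06 m/s × 86400 = 0.4121 m/day.
Hydraulic gradient i = 0.000950.
Specific discharge q = K · i = 0.4121 × 0.0009500 = 0.0003915 m/day.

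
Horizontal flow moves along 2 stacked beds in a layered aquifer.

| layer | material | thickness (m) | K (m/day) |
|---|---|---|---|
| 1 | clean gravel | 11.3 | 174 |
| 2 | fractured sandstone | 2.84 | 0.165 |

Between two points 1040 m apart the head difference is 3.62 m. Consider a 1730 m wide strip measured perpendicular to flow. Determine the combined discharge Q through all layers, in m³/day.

11800

Flow is parallel to layering, so each bed carries its own Darcy discharge and the transmissivities add.
Σ(K_i·b_i) = 174×11.3 + 0.165×2.84 = 1967 m²/day.
Hydraulic gradient i = Δh / L = 3.62 / 1040 = 0.003481.
Q = Σ(K_i·b_i) · W · i = 1967 × 1730 × 0.003481 = 11843 m³/day.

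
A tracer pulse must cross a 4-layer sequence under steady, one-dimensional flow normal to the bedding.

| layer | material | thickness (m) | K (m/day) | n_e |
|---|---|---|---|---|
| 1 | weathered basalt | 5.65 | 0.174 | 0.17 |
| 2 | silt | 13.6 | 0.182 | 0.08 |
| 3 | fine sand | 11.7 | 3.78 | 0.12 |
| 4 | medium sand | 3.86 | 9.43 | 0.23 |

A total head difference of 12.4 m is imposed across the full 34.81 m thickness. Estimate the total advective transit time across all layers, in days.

With flow normal to the layers, continuity requires the same specific discharge q through every layer.
Σ(b_i/K_i) = 5.65/0.174 + 13.6/0.182 + 11.7/3.78 + 3.86/9.43 = 110.7 d.
q = Δh / Σ(b_i/K_i) = 12.4 / 110.7 = 0.1120 m/day.
In each layer the seepage velocity is v_i = q/n_i, so the layer transit time is t_i = b_i·n_i / q:
  layer 1 (weathered basalt): t_1 = 5.65 × 0.17 / 0.1120 = 8.575 d
  layer 2 (silt): t_2 = 13.6 × 0.08 / 0.1120 = 9.713 d
  layer 3 (fine sand): t_3 = 11.7 × 0.12 / 0.1120 = 12.53 d
  layer 4 (medium sand): t_4 = 3.86 × 0.23 / 0.1120 = 7.926 d
Total t = Σ t_i = 38.75 days.

38.7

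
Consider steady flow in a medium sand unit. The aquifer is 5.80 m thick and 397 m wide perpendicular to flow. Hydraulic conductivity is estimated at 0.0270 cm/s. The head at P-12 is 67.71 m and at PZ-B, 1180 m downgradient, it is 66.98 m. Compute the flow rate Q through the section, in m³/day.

33.2

Convert K: 0.0270 cm/s × 864 = 23.33 m/day.
Cross-sectional area A = 397 × 5.80 = 2303 m².
Hydraulic gradient i = (67.71 − 66.98) / 1180 = 0.73 / 1180 = 0.0006186.
Darcy's law: Q = K · A · i = 23.33 × 2303 × 0.0006186 = 33.23 m³/day.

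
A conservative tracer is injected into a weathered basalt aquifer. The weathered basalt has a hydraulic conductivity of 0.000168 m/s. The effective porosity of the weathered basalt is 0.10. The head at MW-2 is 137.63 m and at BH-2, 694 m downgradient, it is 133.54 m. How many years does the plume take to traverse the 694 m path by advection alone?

Convert K: 0.000168 m/s × 86400 = 14.52 m/day.
Hydraulic gradient i = (137.63 − 133.54) / 694 = 4.09 / 694 = 0.005893.
Darcy flux q = K · i = 14.52 × 0.005893 = 0.08554 m/day.
Seepage velocity v = q / n_e = 0.08554 / 0.10 = 0.8554 m/day.
Travel time t = L / v = 694 / 0.8554 = 811.3 days = 2.221 years.

2.22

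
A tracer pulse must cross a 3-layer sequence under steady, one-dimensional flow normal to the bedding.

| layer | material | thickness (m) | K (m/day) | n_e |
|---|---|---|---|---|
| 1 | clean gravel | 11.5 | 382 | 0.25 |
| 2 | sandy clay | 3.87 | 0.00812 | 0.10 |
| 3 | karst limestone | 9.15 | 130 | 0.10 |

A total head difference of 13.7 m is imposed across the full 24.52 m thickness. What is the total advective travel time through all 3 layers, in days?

With flow normal to the layers, continuity requires the same specific discharge q through every layer.
Σ(b_i/K_i) = 11.5/382 + 3.87/0.00812 + 9.15/130 = 476.7 d.
q = Δh / Σ(b_i/K_i) = 13.7 / 476.7 = 0.02874 m/day.
In each layer the seepage velocity is v_i = q/n_i, so the layer transit time is t_i = b_i·n_i / q:
  layer 1 (clean gravel): t_1 = 11.5 × 0.25 / 0.02874 = 100.0 d
  layer 2 (sandy clay): t_2 = 3.87 × 0.10 / 0.02874 = 13.47 d
  layer 3 (karst limestone): t_3 = 9.15 × 0.10 / 0.02874 = 31.84 d
Total t = Σ t_i = 145.3 days.

145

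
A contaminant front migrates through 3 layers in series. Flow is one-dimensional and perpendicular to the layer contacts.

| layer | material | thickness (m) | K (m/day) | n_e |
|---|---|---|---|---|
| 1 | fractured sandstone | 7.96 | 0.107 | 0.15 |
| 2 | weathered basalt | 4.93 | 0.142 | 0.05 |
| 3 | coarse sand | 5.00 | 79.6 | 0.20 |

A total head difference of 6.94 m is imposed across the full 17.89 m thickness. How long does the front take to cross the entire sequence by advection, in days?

With flow normal to the layers, continuity requires the same specific discharge q through every layer.
Σ(b_i/K_i) = 7.96/0.107 + 4.93/0.142 + 5.00/79.6 = 109.2 d.
q = Δh / Σ(b_i/K_i) = 6.94 / 109.2 = 0.06357 m/day.
In each layer the seepage velocity is v_i = q/n_i, so the layer transit time is t_i = b_i·n_i / q:
  layer 1 (fractured sandstone): t_1 = 7.96 × 0.15 / 0.06357 = 18.78 d
  layer 2 (weathered basalt): t_2 = 4.93 × 0.05 / 0.06357 = 3.878 d
  layer 3 (coarse sand): t_3 = 5.00 × 0.20 / 0.06357 = 15.73 d
Total t = Σ t_i = 38.39 days.

38.4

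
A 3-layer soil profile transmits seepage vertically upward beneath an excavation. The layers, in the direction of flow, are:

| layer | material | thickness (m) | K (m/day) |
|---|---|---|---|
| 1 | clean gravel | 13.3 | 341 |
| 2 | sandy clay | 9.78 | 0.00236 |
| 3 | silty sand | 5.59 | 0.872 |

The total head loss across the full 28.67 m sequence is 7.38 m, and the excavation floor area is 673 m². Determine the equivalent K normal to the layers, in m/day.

0.00691

Flow is perpendicular to layering, so the layers act in series and the equivalent K is the thickness-weighted harmonic mean.
Total thickness L = 13.3 + 9.78 + 5.59 = 28.67 m.
Σ(b_i/K_i) = 13.3/341 + 9.78/0.00236 + 5.59/0.872 = 4151 d.
K_eq = L / Σ(b_i/K_i) = 28.67 / 4151 = 0.006908 m/day.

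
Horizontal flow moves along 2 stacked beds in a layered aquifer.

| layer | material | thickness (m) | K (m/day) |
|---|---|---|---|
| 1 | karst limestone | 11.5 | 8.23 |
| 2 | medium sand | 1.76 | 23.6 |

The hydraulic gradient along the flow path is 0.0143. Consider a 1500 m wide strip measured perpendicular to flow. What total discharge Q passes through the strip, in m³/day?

2920

Flow is parallel to layering, so each bed carries its own Darcy discharge and the transmissivities add.
Σ(K_i·b_i) = 8.23×11.5 + 23.6×1.76 = 136.2 m²/day.
Hydraulic gradient i = 0.0143.
Q = Σ(K_i·b_i) · W · i = 136.2 × 1500 × 0.01430 = 2921 m³/day.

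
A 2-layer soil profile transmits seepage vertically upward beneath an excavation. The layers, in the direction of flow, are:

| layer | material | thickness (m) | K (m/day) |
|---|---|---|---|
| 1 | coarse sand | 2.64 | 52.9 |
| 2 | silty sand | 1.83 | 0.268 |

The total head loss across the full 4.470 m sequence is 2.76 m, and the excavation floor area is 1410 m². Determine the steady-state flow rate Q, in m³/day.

566

Flow is perpendicular to layering, so the layers act in series and the equivalent K is the thickness-weighted harmonic mean.
Total thickness L = 2.64 + 1.83 = 4.470 m.
Σ(b_i/K_i) = 2.64/52.9 + 1.83/0.268 = 6.878 d.
K_eq = L / Σ(b_i/K_i) = 4.470 / 6.878 = 0.6499 m/day.
Q = K_eq · A · (Δh/L) = 0.6499 × 1410 × (2.76/4.470) = 565.8 m³/day.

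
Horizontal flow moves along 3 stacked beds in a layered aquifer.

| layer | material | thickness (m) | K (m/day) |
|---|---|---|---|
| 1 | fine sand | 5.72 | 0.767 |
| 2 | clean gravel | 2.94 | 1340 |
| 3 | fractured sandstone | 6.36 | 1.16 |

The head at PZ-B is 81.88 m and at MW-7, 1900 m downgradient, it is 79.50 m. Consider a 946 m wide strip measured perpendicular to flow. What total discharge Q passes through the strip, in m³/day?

4680

Flow is parallel to layering, so each bed carries its own Darcy discharge and the transmissivities add.
Σ(K_i·b_i) = 0.767×5.72 + 1340×2.94 + 1.16×6.36 = 3951 m²/day.
Hydraulic gradient i = (81.88 − 79.50) / 1900 = 2.38 / 1900 = 0.001253.
Q = Σ(K_i·b_i) · W · i = 3951 × 946 × 0.001253 = 4682 m³/day.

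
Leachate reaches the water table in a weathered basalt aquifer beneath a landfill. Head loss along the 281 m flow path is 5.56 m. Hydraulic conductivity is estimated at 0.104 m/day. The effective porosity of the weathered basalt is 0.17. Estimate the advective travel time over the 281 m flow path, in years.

Hydraulic gradient i = Δh / L = 5.56 / 281 = 0.01979.
Darcy flux q = K · i = 0.1040 × 0.01979 = 0.002058 m/day.
Seepage velocity v = q / n_e = 0.002058 / 0.17 = 0.01210 m/day.
Travel time t = L / v = 281 / 0.01210 = 23214 days = 63.56 years.

63.6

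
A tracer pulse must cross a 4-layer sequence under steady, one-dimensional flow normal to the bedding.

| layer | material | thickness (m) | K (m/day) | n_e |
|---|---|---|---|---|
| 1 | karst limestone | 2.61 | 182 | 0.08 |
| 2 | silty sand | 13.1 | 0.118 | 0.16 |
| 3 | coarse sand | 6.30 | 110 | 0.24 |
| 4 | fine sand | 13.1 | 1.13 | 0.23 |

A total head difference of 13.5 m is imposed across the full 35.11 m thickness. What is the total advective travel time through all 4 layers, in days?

With flow normal to the layers, continuity requires the same specific discharge q through every layer.
Σ(b_i/K_i) = 2.61/182 + 13.1/0.118 + 6.30/110 + 13.1/1.13 = 122.7 d.
q = Δh / Σ(b_i/K_i) = 13.5 / 122.7 = 0.1100 m/day.
In each layer the seepage velocity is v_i = q/n_i, so the layer transit time is t_i = b_i·n_i / q:
  layer 1 (karst limestone): t_1 = 2.61 × 0.08 / 0.1100 = 1.897 d
  layer 2 (silty sand): t_2 = 13.1 × 0.16 / 0.1100 = 19.05 d
  layer 3 (coarse sand): t_3 = 6.30 × 0.24 / 0.1100 = 13.74 d
  layer 4 (fine sand): t_4 = 13.1 × 0.23 / 0.1100 = 27.38 d
Total t = Σ t_i = 62.07 days.

62.1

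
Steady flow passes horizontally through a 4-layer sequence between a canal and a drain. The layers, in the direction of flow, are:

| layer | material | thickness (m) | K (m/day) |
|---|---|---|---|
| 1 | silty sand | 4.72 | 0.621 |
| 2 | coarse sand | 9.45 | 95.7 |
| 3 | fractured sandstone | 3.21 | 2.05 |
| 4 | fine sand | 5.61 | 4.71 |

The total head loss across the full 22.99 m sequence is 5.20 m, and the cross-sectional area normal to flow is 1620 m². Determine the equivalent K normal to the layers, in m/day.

Flow is perpendicular to layering, so the layers act in series and the equivalent K is the thickness-weighted harmonic mean.
Total thickness L = 4.72 + 9.45 + 3.21 + 5.61 = 22.99 m.
Σ(b_i/K_i) = 4.72/0.621 + 9.45/95.7 + 3.21/2.05 + 5.61/4.71 = 10.46 d.
K_eq = L / Σ(b_i/K_i) = 22.99 / 10.46 = 2.199 m/day.

2.20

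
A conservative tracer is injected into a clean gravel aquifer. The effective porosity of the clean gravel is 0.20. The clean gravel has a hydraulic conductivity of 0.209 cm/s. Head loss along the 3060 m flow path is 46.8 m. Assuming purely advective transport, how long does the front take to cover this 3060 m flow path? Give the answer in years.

0.607

Convert K: 0.209 cm/s × 864 = 180.6 m/day.
Hydraulic gradient i = Δh / L = 46.8 / 3060 = 0.01529.
Darcy flux q = K · i = 180.6 × 0.01529 = 2.762 m/day.
Seepage velocity v = q / n_e = 2.762 / 0.20 = 13.81 m/day.
Travel time t = L / v = 3060 / 13.81 = 221.6 days = 0.6067 years.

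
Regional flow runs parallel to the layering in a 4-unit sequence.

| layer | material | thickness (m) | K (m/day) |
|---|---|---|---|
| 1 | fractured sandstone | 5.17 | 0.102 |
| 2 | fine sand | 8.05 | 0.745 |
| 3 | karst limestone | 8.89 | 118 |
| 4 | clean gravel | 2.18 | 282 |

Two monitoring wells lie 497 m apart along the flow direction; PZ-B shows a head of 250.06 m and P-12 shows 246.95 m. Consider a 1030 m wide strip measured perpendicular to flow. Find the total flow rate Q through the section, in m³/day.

10800

Flow is parallel to layering, so each bed carries its own Darcy discharge and the transmissivities add.
Σ(K_i·b_i) = 0.102×5.17 + 0.745×8.05 + 118×8.89 + 282×2.18 = 1670 m²/day.
Hydraulic gradient i = (250.06 − 246.95) / 497 = 3.11 / 497 = 0.006258.
Q = Σ(K_i·b_i) · W · i = 1670 × 1030 × 0.006258 = 10766 m³/day.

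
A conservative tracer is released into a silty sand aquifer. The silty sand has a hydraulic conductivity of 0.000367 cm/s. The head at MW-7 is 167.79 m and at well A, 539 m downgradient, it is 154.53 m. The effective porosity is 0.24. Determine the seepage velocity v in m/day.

0.0325

Convert K: 0.000367 cm/s × 864 = 0.3171 m/day.
Hydraulic gradient i = (167.79 − 154.53) / 539 = 13.26 / 539 = 0.02460.
Darcy flux q = K · i = 0.3171 × 0.02460 = 0.007801 m/day.
Seepage velocity v = q / n_e = 0.007801 / 0.24 = 0.03250 m/day.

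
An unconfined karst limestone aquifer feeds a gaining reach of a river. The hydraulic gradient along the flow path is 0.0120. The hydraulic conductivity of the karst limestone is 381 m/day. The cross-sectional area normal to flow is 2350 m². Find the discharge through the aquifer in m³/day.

10700

Hydraulic gradient i = 0.0120.
Darcy's law: Q = K · A · i = 381.0 × 2350 × 0.01200 = 10744 m³/day.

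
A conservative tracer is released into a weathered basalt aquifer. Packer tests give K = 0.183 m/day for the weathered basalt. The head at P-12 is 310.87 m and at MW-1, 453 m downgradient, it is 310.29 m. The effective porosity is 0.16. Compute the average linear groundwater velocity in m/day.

0.00146

Hydraulic gradient i = (310.87 − 310.29) / 453 = 0.58 / 453 = 0.001280.
Darcy flux q = K · i = 0.1830 × 0.001280 = 0.0002343 m/day.
Seepage velocity v = q / n_e = 0.0002343 / 0.16 = 0.001464 m/day.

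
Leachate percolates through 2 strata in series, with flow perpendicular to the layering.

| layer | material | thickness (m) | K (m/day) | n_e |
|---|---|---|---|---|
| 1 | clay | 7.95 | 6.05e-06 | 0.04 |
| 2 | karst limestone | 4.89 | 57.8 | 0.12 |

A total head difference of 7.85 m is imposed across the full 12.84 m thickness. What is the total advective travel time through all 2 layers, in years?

415

With flow normal to the layers, continuity requires the same specific discharge q through every layer.
Σ(b_i/K_i) = 7.95/6.05e-06 + 4.89/57.8 = 1.314e+06 d.
q = Δh / Σ(b_i/K_i) = 7.85 / 1.314e+06 = 5.974e-06 m/day.
In each layer the seepage velocity is v_i = q/n_i, so the layer transit time is t_i = b_i·n_i / q:
  layer 1 (clay): t_1 = 7.95 × 0.04 / 5.974e-06 = 53232 d
  layer 2 (karst limestone): t_2 = 4.89 × 0.12 / 5.974e-06 = 98227 d
Total t = Σ t_i = 1.515e+05 days = 414.7 years.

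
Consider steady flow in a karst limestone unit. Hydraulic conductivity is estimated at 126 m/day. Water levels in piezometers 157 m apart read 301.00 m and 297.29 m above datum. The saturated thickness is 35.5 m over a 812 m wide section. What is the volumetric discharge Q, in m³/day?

85800

Cross-sectional area A = 812 × 35.5 = 28826 m².
Hydraulic gradient i = (301.00 − 297.29) / 157 = 3.71 / 157 = 0.02363.
Darcy's law: Q = K · A · i = 126.0 × 28826 × 0.02363 = 85828 m³/day.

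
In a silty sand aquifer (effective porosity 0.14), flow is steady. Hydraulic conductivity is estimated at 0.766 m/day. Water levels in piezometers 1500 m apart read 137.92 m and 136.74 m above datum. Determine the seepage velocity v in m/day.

0.00430

Hydraulic gradient i = (137.92 − 136.74) / 1500 = 1.18 / 1500 = 0.0007867.
Darcy flux q = K · i = 0.7660 × 0.0007867 = 0.0006026 m/day.
Seepage velocity v = q / n_e = 0.0006026 / 0.14 = 0.004304 m/day.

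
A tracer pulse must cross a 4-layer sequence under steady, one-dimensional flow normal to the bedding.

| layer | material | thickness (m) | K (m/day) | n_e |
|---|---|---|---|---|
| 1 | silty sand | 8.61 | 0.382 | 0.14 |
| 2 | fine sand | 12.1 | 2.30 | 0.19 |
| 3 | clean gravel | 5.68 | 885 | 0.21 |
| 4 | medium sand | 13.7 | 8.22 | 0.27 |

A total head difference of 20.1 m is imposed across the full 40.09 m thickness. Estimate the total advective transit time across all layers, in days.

12.3

With flow normal to the layers, continuity requires the same specific discharge q through every layer.
Σ(b_i/K_i) = 8.61/0.382 + 12.1/2.30 + 5.68/885 + 13.7/8.22 = 29.47 d.
q = Δh / Σ(b_i/K_i) = 20.1 / 29.47 = 0.6820 m/day.
In each layer the seepage velocity is v_i = q/n_i, so the layer transit time is t_i = b_i·n_i / q:
  layer 1 (silty sand): t_1 = 8.61 × 0.14 / 0.6820 = 1.768 d
  layer 2 (fine sand): t_2 = 12.1 × 0.19 / 0.6820 = 3.371 d
  layer 3 (clean gravel): t_3 = 5.68 × 0.21 / 0.6820 = 1.749 d
  layer 4 (medium sand): t_4 = 13.7 × 0.27 / 0.6820 = 5.424 d
Total t = Σ t_i = 12.31 days.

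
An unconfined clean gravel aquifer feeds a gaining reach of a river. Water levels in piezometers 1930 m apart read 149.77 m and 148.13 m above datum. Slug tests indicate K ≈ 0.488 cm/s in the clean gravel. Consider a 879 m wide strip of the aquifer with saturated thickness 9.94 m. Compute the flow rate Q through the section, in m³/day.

3130

Convert K: 0.488 cm/s × 864 = 421.6 m/day.
Cross-sectional area A = 879 × 9.94 = 8737 m².
Hydraulic gradient i = (149.77 − 148.13) / 1930 = 1.64 / 1930 = 0.0008497.
Darcy's law: Q = K · A · i = 421.6 × 8737 × 0.0008497 = 3130 m³/day.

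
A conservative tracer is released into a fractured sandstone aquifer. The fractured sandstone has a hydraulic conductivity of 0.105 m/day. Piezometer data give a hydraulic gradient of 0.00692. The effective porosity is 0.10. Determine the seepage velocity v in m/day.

Hydraulic gradient i = 0.00692.
Darcy flux q = K · i = 0.1050 × 0.006920 = 0.0007266 m/day.
Seepage velocity v = q / n_e = 0.0007266 / 0.10 = 0.007266 m/day.

0.00727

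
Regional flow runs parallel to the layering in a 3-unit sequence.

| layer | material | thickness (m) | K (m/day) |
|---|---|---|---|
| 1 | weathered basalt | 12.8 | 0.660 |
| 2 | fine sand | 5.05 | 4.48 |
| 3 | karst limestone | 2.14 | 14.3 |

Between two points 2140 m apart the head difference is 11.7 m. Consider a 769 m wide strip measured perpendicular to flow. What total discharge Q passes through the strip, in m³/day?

Flow is parallel to layering, so each bed carries its own Darcy discharge and the transmissivities add.
Σ(K_i·b_i) = 0.660×12.8 + 4.48×5.05 + 14.3×2.14 = 61.67 m²/day.
Hydraulic gradient i = Δh / L = 11.7 / 2140 = 0.005467.
Q = Σ(K_i·b_i) · W · i = 61.67 × 769 × 0.005467 = 259.3 m³/day.

259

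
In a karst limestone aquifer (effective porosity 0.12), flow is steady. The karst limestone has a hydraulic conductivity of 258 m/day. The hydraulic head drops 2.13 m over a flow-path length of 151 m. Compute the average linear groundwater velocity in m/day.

30.3

Hydraulic gradient i = Δh / L = 2.13 / 151 = 0.01411.
Darcy flux q = K · i = 258.0 × 0.01411 = 3.639 m/day.
Seepage velocity v = q / n_e = 3.639 / 0.12 = 30.33 m/day.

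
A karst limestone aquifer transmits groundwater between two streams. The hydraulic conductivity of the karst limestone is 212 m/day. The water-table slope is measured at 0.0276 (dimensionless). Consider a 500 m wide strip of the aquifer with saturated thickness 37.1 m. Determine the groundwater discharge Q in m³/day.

109000

Cross-sectional area A = 500 × 37.1 = 18550 m².
Hydraulic gradient i = 0.0276.
Darcy's law: Q = K · A · i = 212.0 × 18550 × 0.02760 = 1.085e+05 m³/day.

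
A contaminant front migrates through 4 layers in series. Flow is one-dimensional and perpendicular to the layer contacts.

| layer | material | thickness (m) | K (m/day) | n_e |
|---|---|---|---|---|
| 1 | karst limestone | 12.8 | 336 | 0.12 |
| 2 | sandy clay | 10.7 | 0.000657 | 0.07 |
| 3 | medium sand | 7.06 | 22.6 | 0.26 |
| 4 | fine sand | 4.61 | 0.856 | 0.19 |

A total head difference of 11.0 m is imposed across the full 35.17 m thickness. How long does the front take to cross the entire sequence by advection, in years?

With flow normal to the layers, continuity requires the same specific discharge q through every layer.
Σ(b_i/K_i) = 12.8/336 + 10.7/0.000657 + 7.06/22.6 + 4.61/0.856 = 16292 d.
q = Δh / Σ(b_i/K_i) = 11.0 / 16292 = 0.0006752 m/day.
In each layer the seepage velocity is v_i = q/n_i, so the layer transit time is t_i = b_i·n_i / q:
  layer 1 (karst limestone): t_1 = 12.8 × 0.12 / 0.0006752 = 2275 d
  layer 2 (sandy clay): t_2 = 10.7 × 0.07 / 0.0006752 = 1109 d
  layer 3 (medium sand): t_3 = 7.06 × 0.26 / 0.0006752 = 2719 d
  layer 4 (fine sand): t_4 = 4.61 × 0.19 / 0.0006752 = 1297 d
Total t = Σ t_i = 7400 days = 20.26 years.

20.3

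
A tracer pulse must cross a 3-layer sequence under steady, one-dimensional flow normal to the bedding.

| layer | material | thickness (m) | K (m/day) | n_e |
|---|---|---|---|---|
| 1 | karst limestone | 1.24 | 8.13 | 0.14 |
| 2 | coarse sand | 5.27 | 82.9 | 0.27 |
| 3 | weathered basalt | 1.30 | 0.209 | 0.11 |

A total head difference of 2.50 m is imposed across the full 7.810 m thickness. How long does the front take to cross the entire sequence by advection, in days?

With flow normal to the layers, continuity requires the same specific discharge q through every layer.
Σ(b_i/K_i) = 1.24/8.13 + 5.27/82.9 + 1.30/0.209 = 6.436 d.
q = Δh / Σ(b_i/K_i) = 2.50 / 6.436 = 0.3884 m/day.
In each layer the seepage velocity is v_i = q/n_i, so the layer transit time is t_i = b_i·n_i / q:
  layer 1 (karst limestone): t_1 = 1.24 × 0.14 / 0.3884 = 0.4469 d
  layer 2 (coarse sand): t_2 = 5.27 × 0.27 / 0.3884 = 3.663 d
  layer 3 (weathered basalt): t_3 = 1.30 × 0.11 / 0.3884 = 0.3681 d
Total t = Σ t_i = 4.478 days.

4.48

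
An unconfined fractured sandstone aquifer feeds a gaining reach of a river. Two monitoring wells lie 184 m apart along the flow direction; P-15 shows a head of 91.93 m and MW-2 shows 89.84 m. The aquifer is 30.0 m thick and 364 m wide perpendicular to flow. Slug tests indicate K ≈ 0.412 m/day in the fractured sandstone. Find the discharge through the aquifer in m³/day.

Cross-sectional area A = 364 × 30.0 = 10920 m².
Hydraulic gradient i = (91.93 − 89.84) / 184 = 2.09 / 184 = 0.01136.
Darcy's law: Q = K · A · i = 0.4120 × 10920 × 0.01136 = 51.10 m³/day.

51.1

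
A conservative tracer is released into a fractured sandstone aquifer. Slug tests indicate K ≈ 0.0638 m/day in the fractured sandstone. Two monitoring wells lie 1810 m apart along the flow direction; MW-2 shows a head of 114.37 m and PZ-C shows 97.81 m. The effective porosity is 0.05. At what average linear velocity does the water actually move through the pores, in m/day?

Hydraulic gradient i = (114.37 − 97.81) / 1810 = 16.56 / 1810 = 0.009149.
Darcy flux q = K · i = 0.06380 × 0.009149 = 0.0005837 m/day.
Seepage velocity v = q / n_e = 0.0005837 / 0.05 = 0.01167 m/day.

0.0117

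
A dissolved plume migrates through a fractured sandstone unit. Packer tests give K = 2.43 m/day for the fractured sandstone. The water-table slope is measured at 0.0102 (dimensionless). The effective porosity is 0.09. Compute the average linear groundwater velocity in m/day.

Hydraulic gradient i = 0.0102.
Darcy flux q = K · i = 2.430 × 0.01020 = 0.02479 m/day.
Seepage velocity v = q / n_e = 0.02479 / 0.09 = 0.2754 m/day.

0.275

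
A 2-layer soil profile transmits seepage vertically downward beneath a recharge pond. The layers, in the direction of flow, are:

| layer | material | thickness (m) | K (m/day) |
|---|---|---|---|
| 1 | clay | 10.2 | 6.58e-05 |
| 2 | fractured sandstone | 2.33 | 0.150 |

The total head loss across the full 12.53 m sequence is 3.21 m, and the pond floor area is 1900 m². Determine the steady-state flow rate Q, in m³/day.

0.0393

Flow is perpendicular to layering, so the layers act in series and the equivalent K is the thickness-weighted harmonic mean.
Total thickness L = 10.2 + 2.33 = 12.53 m.
Σ(b_i/K_i) = 10.2/6.58e-05 + 2.33/0.150 = 1.550e+05 d.
K_eq = L / Σ(b_i/K_i) = 12.53 / 1.550e+05 = 8.082e-05 m/day.
Q = K_eq · A · (Δh/L) = 8.082e-05 × 1900 × (3.21/12.53) = 0.03934 m³/day.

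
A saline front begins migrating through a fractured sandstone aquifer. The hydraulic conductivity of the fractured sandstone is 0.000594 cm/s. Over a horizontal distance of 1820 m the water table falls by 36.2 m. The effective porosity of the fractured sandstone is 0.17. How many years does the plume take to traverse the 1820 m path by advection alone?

83.0

Convert K: 0.000594 cm/s × 864 = 0.5132 m/day.
Hydraulic gradient i = Δh / L = 36.2 / 1820 = 0.01989.
Darcy flux q = K · i = 0.5132 × 0.01989 = 0.01021 m/day.
Seepage velocity v = q / n_e = 0.01021 / 0.17 = 0.06005 m/day.
Travel time t = L / v = 1820 / 0.06005 = 30310 days = 82.98 years.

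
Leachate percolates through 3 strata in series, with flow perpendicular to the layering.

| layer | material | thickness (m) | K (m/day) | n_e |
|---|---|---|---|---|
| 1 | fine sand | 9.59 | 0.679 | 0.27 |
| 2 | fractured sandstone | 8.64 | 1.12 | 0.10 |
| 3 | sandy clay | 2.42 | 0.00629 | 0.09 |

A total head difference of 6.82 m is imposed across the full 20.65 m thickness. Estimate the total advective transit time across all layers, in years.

0.599

With flow normal to the layers, continuity requires the same specific discharge q through every layer.
Σ(b_i/K_i) = 9.59/0.679 + 8.64/1.12 + 2.42/0.00629 = 406.6 d.
q = Δh / Σ(b_i/K_i) = 6.82 / 406.6 = 0.01677 m/day.
In each layer the seepage velocity is v_i = q/n_i, so the layer transit time is t_i = b_i·n_i / q:
  layer 1 (fine sand): t_1 = 9.59 × 0.27 / 0.01677 = 154.4 d
  layer 2 (fractured sandstone): t_2 = 8.64 × 0.10 / 0.01677 = 51.51 d
  layer 3 (sandy clay): t_3 = 2.42 × 0.09 / 0.01677 = 12.98 d
Total t = Σ t_i = 218.9 days = 0.5992 years.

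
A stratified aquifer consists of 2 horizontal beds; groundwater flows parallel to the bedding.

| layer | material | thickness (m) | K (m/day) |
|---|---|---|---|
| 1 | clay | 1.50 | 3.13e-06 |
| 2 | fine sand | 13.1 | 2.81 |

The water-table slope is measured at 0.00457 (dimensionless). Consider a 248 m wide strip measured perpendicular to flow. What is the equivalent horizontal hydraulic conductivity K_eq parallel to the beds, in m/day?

Flow is parallel to layering, so each bed carries its own Darcy discharge and the transmissivities add.
Σ(K_i·b_i) = 3.13e-06×1.50 + 2.81×13.1 = 36.81 m²/day.
Total thickness b = 14.60 m, so K_eq = Σ(K_i·b_i)/b = 2.521 m/day.

2.52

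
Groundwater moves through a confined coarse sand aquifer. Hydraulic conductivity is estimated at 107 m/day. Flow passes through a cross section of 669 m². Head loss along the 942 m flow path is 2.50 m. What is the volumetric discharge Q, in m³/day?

Hydraulic gradient i = Δh / L = 2.50 / 942 = 0.002654.
Darcy's law: Q = K · A · i = 107.0 × 669.0 × 0.002654 = 190.0 m³/day.

190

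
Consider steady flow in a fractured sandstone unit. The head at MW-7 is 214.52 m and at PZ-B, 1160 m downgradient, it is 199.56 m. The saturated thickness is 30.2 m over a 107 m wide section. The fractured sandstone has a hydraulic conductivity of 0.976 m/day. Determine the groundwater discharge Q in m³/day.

Cross-sectional area A = 107 × 30.2 = 3231 m².
Hydraulic gradient i = (214.52 − 199.56) / 1160 = 14.96 / 1160 = 0.01290.
Darcy's law: Q = K · A · i = 0.9760 × 3231 × 0.01290 = 40.67 m³/day.

40.7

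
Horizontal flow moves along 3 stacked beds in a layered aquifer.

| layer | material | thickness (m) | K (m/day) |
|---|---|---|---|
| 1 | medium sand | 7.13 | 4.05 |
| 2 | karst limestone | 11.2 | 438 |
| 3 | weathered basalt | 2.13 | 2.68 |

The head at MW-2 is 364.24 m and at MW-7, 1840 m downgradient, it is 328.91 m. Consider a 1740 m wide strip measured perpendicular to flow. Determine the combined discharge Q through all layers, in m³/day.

Flow is parallel to layering, so each bed carries its own Darcy discharge and the transmissivities add.
Σ(K_i·b_i) = 4.05×7.13 + 438×11.2 + 2.68×2.13 = 4940 m²/day.
Hydraulic gradient i = (364.24 − 328.91) / 1840 = 35.33 / 1840 = 0.01920.
Q = Σ(K_i·b_i) · W · i = 4940 × 1740 × 0.01920 = 1.651e+05 m³/day.

165000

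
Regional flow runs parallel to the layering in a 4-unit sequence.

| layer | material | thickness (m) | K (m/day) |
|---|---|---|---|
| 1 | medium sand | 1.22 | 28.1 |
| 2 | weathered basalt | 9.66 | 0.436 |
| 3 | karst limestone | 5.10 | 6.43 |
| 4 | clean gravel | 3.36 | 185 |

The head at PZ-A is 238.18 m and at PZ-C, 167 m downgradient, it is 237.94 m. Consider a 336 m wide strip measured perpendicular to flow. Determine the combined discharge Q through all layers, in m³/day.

Flow is parallel to layering, so each bed carries its own Darcy discharge and the transmissivities add.
Σ(K_i·b_i) = 28.1×1.22 + 0.436×9.66 + 6.43×5.10 + 185×3.36 = 692.9 m²/day.
Hydraulic gradient i = (238.18 − 237.94) / 167 = 0.24 / 167 = 0.001437.
Q = Σ(K_i·b_i) · W · i = 692.9 × 336 × 0.001437 = 334.6 m³/day.

335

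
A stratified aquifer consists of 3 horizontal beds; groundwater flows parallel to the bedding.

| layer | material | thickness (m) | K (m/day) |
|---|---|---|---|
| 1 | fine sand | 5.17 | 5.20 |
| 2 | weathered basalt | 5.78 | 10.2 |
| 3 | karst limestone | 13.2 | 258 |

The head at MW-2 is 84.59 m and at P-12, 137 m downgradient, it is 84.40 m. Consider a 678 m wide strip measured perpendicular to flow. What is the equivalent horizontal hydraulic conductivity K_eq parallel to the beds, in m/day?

145

Flow is parallel to layering, so each bed carries its own Darcy discharge and the transmissivities add.
Σ(K_i·b_i) = 5.20×5.17 + 10.2×5.78 + 258×13.2 = 3491 m²/day.
Total thickness b = 24.15 m, so K_eq = Σ(K_i·b_i)/b = 144.6 m/day.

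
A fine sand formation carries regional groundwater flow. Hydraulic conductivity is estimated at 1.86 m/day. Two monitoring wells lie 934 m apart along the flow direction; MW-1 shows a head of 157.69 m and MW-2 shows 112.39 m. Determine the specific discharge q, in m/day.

Hydraulic gradient i = (157.69 − 112.39) / 934 = 45.3 / 934 = 0.04850.
Specific discharge q = K · i = 1.860 × 0.04850 = 0.09021 m/day.

0.0902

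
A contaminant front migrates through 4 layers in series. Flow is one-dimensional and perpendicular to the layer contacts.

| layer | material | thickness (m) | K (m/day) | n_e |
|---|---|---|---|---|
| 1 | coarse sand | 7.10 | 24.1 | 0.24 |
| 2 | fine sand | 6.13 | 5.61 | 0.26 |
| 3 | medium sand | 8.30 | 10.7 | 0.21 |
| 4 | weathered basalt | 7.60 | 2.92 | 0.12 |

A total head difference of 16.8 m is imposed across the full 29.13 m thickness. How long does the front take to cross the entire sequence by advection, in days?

1.69

With flow normal to the layers, continuity requires the same specific discharge q through every layer.
Σ(b_i/K_i) = 7.10/24.1 + 6.13/5.61 + 8.30/10.7 + 7.60/2.92 = 4.766 d.
q = Δh / Σ(b_i/K_i) = 16.8 / 4.766 = 3.525 m/day.
In each layer the seepage velocity is v_i = q/n_i, so the layer transit time is t_i = b_i·n_i / q:
  layer 1 (coarse sand): t_1 = 7.10 × 0.24 / 3.525 = 0.4834 d
  layer 2 (fine sand): t_2 = 6.13 × 0.26 / 3.525 = 0.4521 d
  layer 3 (medium sand): t_3 = 8.30 × 0.21 / 3.525 = 0.4944 d
  layer 4 (weathered basalt): t_4 = 7.60 × 0.12 / 3.525 = 0.2587 d
Total t = Σ t_i = 1.689 days.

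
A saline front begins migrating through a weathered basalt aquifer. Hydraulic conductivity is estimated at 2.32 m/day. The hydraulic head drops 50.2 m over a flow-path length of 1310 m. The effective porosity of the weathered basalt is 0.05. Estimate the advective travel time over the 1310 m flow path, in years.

Hydraulic gradient i = Δh / L = 50.2 / 1310 = 0.03832.
Darcy flux q = K · i = 2.320 × 0.03832 = 0.08890 m/day.
Seepage velocity v = q / n_e = 0.08890 / 0.05 = 1.778 m/day.
Travel time t = L / v = 1310 / 1.778 = 736.8 days = 2.017 years.

2.02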